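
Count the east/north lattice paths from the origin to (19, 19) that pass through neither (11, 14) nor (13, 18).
Number of paths = 28632845475

Inclusion–exclusion. Total paths: C(38, 19) = 35345263800. Through P₁: C(25, 11)·C(13, 8) = 5736673800. Through P₂: C(31, 13)·C(7, 6) = 1443771525. Since P₁ is strictly southwest of P₂, a monotone path through both must visit P₁ then P₂; paths through both = C(25, 11)·C(6, 2)·C(7, 6) = 468027000. Avoid both = 35345263800 − 5736673800 − 1443771525 + 468027000 = 28632845475.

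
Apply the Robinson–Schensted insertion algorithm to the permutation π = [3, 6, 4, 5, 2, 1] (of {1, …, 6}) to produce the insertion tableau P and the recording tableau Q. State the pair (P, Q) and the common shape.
P = [1, 4, 5] / [2] / [3] / [6];  Q = [1, 2, 4] / [3] / [5] / [6];  common shape = (3, 1, 1, 1)

Row-insert the values π_1, π_2, … into P one at a time, bumping the leftmost entry strictly greater than the inserted value down to the next row. The recording tableau Q records, in position (i, j), the step at which that cell was added to P.
  Insert 3 (step 1): P = [3];  Q = [1]
  Insert 6 (step 2): P = [3, 6];  Q = [1, 2]
  Insert 4 (step 3): P = [3, 4] / [6];  Q = [1, 2] / [3]
  Insert 5 (step 4): P = [3, 4, 5] / [6];  Q = [1, 2, 4] / [3]
  Insert 2 (step 5): P = [2, 4, 5] / [3] / [6];  Q = [1, 2, 4] / [3] / [5]
  Insert 1 (step 6): P = [1, 4, 5] / [2] / [3] / [6];  Q = [1, 2, 4] / [3] / [5] / [6]
Final shape: (3, 1, 1, 1).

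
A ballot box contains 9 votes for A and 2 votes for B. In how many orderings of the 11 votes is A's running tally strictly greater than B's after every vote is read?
Strict-lead orderings = 35

Total orderings of the 11 votes with 9 for A: C(11, 9) = 55. By the Bertrand ballot formula (Cycle Lemma / reflection principle), the number of orderings in which A is strictly ahead of B throughout is (p − q)/(p + q) · C(p + q, p) = (9 − 2)/(9 + 2) · 55 = 35.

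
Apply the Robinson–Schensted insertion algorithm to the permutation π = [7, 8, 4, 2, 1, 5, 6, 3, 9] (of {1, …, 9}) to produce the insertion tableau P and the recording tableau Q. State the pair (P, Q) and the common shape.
P = [1, 3, 6, 9] / [2, 5] / [4, 8] / [7];  Q = [1, 2, 7, 9] / [3, 6] / [4, 8] / [5];  common shape = (4, 2, 2, 1)

Row-insert the values π_1, π_2, … into P one at a time, bumping the leftmost entry strictly greater than the inserted value down to the next row. The recording tableau Q records, in position (i, j), the step at which that cell was added to P.
  Insert 7 (step 1): P = [7];  Q = [1]
  Insert 8 (step 2): P = [7, 8];  Q = [1, 2]
  Insert 4 (step 3): P = [4, 8] / [7];  Q = [1, 2] / [3]
  Insert 2 (step 4): P = [2, 8] / [4] / [7];  Q = [1, 2] / [3] / [4]
  Insert 1 (step 5): P = [1, 8] / [2] / [4] / [7];  Q = [1, 2] / [3] / [4] / [5]
  Insert 5 (step 6): P = [1, 5] / [2, 8] / [4] / [7];  Q = [1, 2] / [3, 6] / [4] / [5]
  Insert 6 (step 7): P = [1, 5, 6] / [2, 8] / [4] / [7];  Q = [1, 2, 7] / [3, 6] / [4] / [5]
  Insert 3 (step 8): P = [1, 3, 6] / [2, 5] / [4, 8] / [7];  Q = [1, 2, 7] / [3, 6] / [4, 8] / [5]
  Insert 9 (step 9): P = [1, 3, 6, 9] / [2, 5] / [4, 8] / [7];  Q = [1, 2, 7, 9] / [3, 6] / [4, 8] / [5]
Final shape: (4, 2, 2, 1).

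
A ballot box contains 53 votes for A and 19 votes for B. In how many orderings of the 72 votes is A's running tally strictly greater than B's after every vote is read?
Strict-lead orderings = 55606225738019880

Total orderings of the 72 votes with 53 for A: C(72, 53) = 117754360386395040. By the Bertrand ballot formula (Cycle Lemma / reflection principle), the number of orderings in which A is strictly ahead of B throughout is (p − q)/(p + q) · C(p + q, p) = (53 − 19)/(53 + 19) · 117754360386395040 = 55606225738019880.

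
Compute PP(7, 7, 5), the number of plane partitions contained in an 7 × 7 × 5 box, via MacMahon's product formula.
PP(7, 7, 5) = 13710834632352

Evaluate the triple product over i = 1..7, j = 1..7, k = 1..5. The factors are (2/1) · (3/2) · (4/3) · (5/4) · (6/5) · (3/2) · (4/3) · (5/4) · … (245 factors total). The numerators and denominators telescope so the product is an integer; carrying out the multiplication exactly gives PP(7, 7, 5) = 13710834632352.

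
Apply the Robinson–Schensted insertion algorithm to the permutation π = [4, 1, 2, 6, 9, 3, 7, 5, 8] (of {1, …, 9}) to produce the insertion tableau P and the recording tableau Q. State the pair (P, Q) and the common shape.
P = [1, 2, 3, 5, 8] / [4, 6, 7] / [9];  Q = [1, 3, 4, 5, 9] / [2, 6, 7] / [8];  common shape = (5, 3, 1)

Row-insert the values π_1, π_2, … into P one at a time, bumping the leftmost entry strictly greater than the inserted value down to the next row. The recording tableau Q records, in position (i, j), the step at which that cell was added to P.
  Insert 4 (step 1): P = [4];  Q = [1]
  Insert 1 (step 2): P = [1] / [4];  Q = [1] / [2]
  Insert 2 (step 3): P = [1, 2] / [4];  Q = [1, 3] / [2]
  Insert 6 (step 4): P = [1, 2, 6] / [4];  Q = [1, 3, 4] / [2]
  Insert 9 (step 5): P = [1, 2, 6, 9] / [4];  Q = [1, 3, 4, 5] / [2]
  Insert 3 (step 6): P = [1, 2, 3, 9] / [4, 6];  Q = [1, 3, 4, 5] / [2, 6]
  Insert 7 (step 7): P = [1, 2, 3, 7] / [4, 6, 9];  Q = [1, 3, 4, 5] / [2, 6, 7]
  Insert 5 (step 8): P = [1, 2, 3, 5] / [4, 6, 7] / [9];  Q = [1, 3, 4, 5] / [2, 6, 7] / [8]
  Insert 8 (step 9): P = [1, 2, 3, 5, 8] / [4, 6, 7] / [9];  Q = [1, 3, 4, 5, 9] / [2, 6, 7] / [8]
Final shape: (5, 3, 1).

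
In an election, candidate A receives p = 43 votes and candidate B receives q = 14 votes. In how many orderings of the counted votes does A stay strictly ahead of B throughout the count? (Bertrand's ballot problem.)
Strict-lead orderings = 3914819231400

Total orderings of the 57 votes with 43 for A: C(57, 43) = 7694644696200. By the Bertrand ballot formula (Cycle Lemma / reflection principle), the number of orderings in which A is strictly ahead of B throughout is (p − q)/(p + q) · C(p + q, p) = (43 − 14)/(43 + 14) · 7694644696200 = 3914819231400.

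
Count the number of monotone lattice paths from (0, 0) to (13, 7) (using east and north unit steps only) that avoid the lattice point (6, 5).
Number of paths = 60888

Total paths from (0, 0) to (13, 7): C(20, 13) = 77520. Paths through (6, 5): (paths (0, 0) → (6, 5)) × (paths (6, 5) → (13, 7)) = C(11, 6) · C(9, 7) = 462 · 36 = 16632. Avoidance count = 77520 − 16632 = 60888.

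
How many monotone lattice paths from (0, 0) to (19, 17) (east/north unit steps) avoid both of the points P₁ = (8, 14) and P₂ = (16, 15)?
Number of paths = 5504477670

Inclusion–exclusion. Total paths: C(36, 19) = 8597496600. Through P₁: C(22, 8)·C(14, 11) = 116396280. Through P₂: C(31, 16)·C(5, 3) = 3005401950. Since P₁ is strictly southwest of P₂, a monotone path through both must visit P₁ then P₂; paths through both = C(22, 8)·C(9, 8)·C(5, 3) = 28779300. Avoid both = 8597496600 − 116396280 − 3005401950 + 28779300 = 5504477670.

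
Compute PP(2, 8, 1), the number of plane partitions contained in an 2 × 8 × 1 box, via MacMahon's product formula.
PP(2, 8, 1) = 45

Evaluate the triple product over i = 1..2, j = 1..8, k = 1..1. The factors are (2/1) · (3/2) · (4/3) · (5/4) · (6/5) · (7/6) · (8/7) · (9/8) · … (16 factors total). The numerators and denominators telescope so the product is an integer; carrying out the multiplication exactly gives PP(2, 8, 1) = 45.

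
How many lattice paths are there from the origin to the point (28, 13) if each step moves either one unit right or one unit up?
Number of paths = 17620076360

A monotone lattice path from (0, 0) to (28, 13) consists of 28 east steps and 13 north steps in some order, so it is determined by which 28 of the 41 steps are east. The count is C(41, 28) = 17620076360.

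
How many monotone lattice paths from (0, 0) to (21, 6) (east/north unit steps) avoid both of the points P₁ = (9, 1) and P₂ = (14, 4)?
Number of paths = 144130

Inclusion–exclusion. Total paths: C(27, 21) = 296010. Through P₁: C(10, 9)·C(17, 12) = 61880. Through P₂: C(18, 14)·C(9, 7) = 110160. Since P₁ is strictly southwest of P₂, a monotone path through both must visit P₁ then P₂; paths through both = C(10, 9)·C(8, 5)·C(9, 7) = 20160. Avoid both = 296010 − 61880 − 110160 + 20160 = 144130.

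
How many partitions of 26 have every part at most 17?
p(26, parts ≤ 17) = 2369

Use the recurrence p(n, m) = p(n, m−1) + p(n−m, m): either the largest part is < m (count p(n, m−1)) or the largest part is exactly m (remove one copy of m, count p(n−m, m)). With p(0, ·) = 1 this gives p(26, parts ≤ 17) = 2369. (By conjugating Young diagrams, this also counts partitions of 26 into at most 17 parts.)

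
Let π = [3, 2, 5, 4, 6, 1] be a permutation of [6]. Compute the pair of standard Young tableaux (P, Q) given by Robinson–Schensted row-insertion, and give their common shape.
P = [1, 4, 6] / [2, 5] / [3];  Q = [1, 3, 5] / [2, 4] / [6];  common shape = (3, 2, 1)

Row-insert the values π_1, π_2, … into P one at a time, bumping the leftmost entry strictly greater than the inserted value down to the next row. The recording tableau Q records, in position (i, j), the step at which that cell was added to P.
  Insert 3 (step 1): P = [3];  Q = [1]
  Insert 2 (step 2): P = [2] / [3];  Q = [1] / [2]
  Insert 5 (step 3): P = [2, 5] / [3];  Q = [1, 3] / [2]
  Insert 4 (step 4): P = [2, 4] / [3, 5];  Q = [1, 3] / [2, 4]
  Insert 6 (step 5): P = [2, 4, 6] / [3, 5];  Q = [1, 3, 5] / [2, 4]
  Insert 1 (step 6): P = [1, 4, 6] / [2, 5] / [3];  Q = [1, 3, 5] / [2, 4] / [6]
Final shape: (3, 2, 1).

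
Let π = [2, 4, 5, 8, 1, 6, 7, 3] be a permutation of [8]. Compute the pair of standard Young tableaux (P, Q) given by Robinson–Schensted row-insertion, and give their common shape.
P = [1, 3, 5, 6, 7] / [2, 4] / [8];  Q = [1, 2, 3, 4, 7] / [5, 6] / [8];  common shape = (5, 2, 1)

Row-insert the values π_1, π_2, … into P one at a time, bumping the leftmost entry strictly greater than the inserted value down to the next row. The recording tableau Q records, in position (i, j), the step at which that cell was added to P.
  Insert 2 (step 1): P = [2];  Q = [1]
  Insert 4 (step 2): P = [2, 4];  Q = [1, 2]
  Insert 5 (step 3): P = [2, 4, 5];  Q = [1, 2, 3]
  Insert 8 (step 4): P = [2, 4, 5, 8];  Q = [1, 2, 3, 4]
  Insert 1 (step 5): P = [1, 4, 5, 8] / [2];  Q = [1, 2, 3, 4] / [5]
  Insert 6 (step 6): P = [1, 4, 5, 6] / [2, 8];  Q = [1, 2, 3, 4] / [5, 6]
  Insert 7 (step 7): P = [1, 4, 5, 6, 7] / [2, 8];  Q = [1, 2, 3, 4, 7] / [5, 6]
  Insert 3 (step 8): P = [1, 3, 5, 6, 7] / [2, 4] / [8];  Q = [1, 2, 3, 4, 7] / [5, 6] / [8]
Final shape: (5, 2, 1).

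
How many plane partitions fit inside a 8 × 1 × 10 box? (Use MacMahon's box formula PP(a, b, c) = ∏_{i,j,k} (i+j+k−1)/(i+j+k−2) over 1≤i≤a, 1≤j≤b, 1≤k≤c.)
PP(8, 1, 10) = 43758

Evaluate the triple product over i = 1..8, j = 1..1, k = 1..10. The factors are (2/1) · (3/2) · (4/3) · (5/4) · (6/5) · (7/6) · (8/7) · (9/8) · … (80 factors total). The numerators and denominators telescope so the product is an integer; carrying out the multiplication exactly gives PP(8, 1, 10) = 43758.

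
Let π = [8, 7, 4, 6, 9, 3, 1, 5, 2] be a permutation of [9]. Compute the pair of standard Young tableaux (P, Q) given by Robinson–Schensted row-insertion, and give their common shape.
P = [1, 2, 9] / [3, 5] / [4, 6] / [7] / [8];  Q = [1, 4, 5] / [2, 8] / [3, 9] / [6] / [7];  common shape = (3, 2, 2, 1, 1)

Row-insert the values π_1, π_2, … into P one at a time, bumping the leftmost entry strictly greater than the inserted value down to the next row. The recording tableau Q records, in position (i, j), the step at which that cell was added to P.
  Insert 8 (step 1): P = [8];  Q = [1]
  Insert 7 (step 2): P = [7] / [8];  Q = [1] / [2]
  Insert 4 (step 3): P = [4] / [7] / [8];  Q = [1] / [2] / [3]
  Insert 6 (step 4): P = [4, 6] / [7] / [8];  Q = [1, 4] / [2] / [3]
  Insert 9 (step 5): P = [4, 6, 9] / [7] / [8];  Q = [1, 4, 5] / [2] / [3]
  Insert 3 (step 6): P = [3, 6, 9] / [4] / [7] / [8];  Q = [1, 4, 5] / [2] / [3] / [6]
  Insert 1 (step 7): P = [1, 6, 9] / [3] / [4] / [7] / [8];  Q = [1, 4, 5] / [2] / [3] / [6] / [7]
  Insert 5 (step 8): P = [1, 5, 9] / [3, 6] / [4] / [7] / [8];  Q = [1, 4, 5] / [2, 8] / [3] / [6] / [7]
  Insert 2 (step 9): P = [1, 2, 9] / [3, 5] / [4, 6] / [7] / [8];  Q = [1, 4, 5] / [2, 8] / [3, 9] / [6] / [7]
Final shape: (3, 2, 2, 1, 1).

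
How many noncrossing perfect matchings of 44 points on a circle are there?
C_22 = 91482563640

These noncrossing handshakes are counted by the Catalan number C_n = (1/(n + 1)) · C(2n, n). For n = 22: C_22 = (1/23) · C(44, 22) = 2104098963720/23 = 91482563640.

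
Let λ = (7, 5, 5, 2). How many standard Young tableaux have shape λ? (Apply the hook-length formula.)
# SYT of shape (7, 5, 5, 2) = 8868288

Hook-length formula: f^λ = n! / Π hook(c), product over all cells c of the Young diagram. For λ = (7, 5, 5, 2), n = 19 boxes. Hook lengths by row (left-to-right, top-to-bottom): [10, 9, 7, 6, 5, 2, 1]; [7, 6, 4, 3, 2]; [6, 5, 3, 2, 1]; [2, 1]. Product of hooks = 13716864000. So f^λ = 19! / 13716864000 = 121645100408832000 / 13716864000 = 8868288.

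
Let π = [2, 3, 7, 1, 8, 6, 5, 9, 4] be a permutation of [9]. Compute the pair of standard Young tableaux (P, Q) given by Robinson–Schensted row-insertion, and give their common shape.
P = [1, 3, 4, 8, 9] / [2, 5] / [6] / [7];  Q = [1, 2, 3, 5, 8] / [4, 6] / [7] / [9];  common shape = (5, 2, 1, 1)

Row-insert the values π_1, π_2, … into P one at a time, bumping the leftmost entry strictly greater than the inserted value down to the next row. The recording tableau Q records, in position (i, j), the step at which that cell was added to P.
  Insert 2 (step 1): P = [2];  Q = [1]
  Insert 3 (step 2): P = [2, 3];  Q = [1, 2]
  Insert 7 (step 3): P = [2, 3, 7];  Q = [1, 2, 3]
  Insert 1 (step 4): P = [1, 3, 7] / [2];  Q = [1, 2, 3] / [4]
  Insert 8 (step 5): P = [1, 3, 7, 8] / [2];  Q = [1, 2, 3, 5] / [4]
  Insert 6 (step 6): P = [1, 3, 6, 8] / [2, 7];  Q = [1, 2, 3, 5] / [4, 6]
  Insert 5 (step 7): P = [1, 3, 5, 8] / [2, 6] / [7];  Q = [1, 2, 3, 5] / [4, 6] / [7]
  Insert 9 (step 8): P = [1, 3, 5, 8, 9] / [2, 6] / [7];  Q = [1, 2, 3, 5, 8] / [4, 6] / [7]
  Insert 4 (step 9): P = [1, 3, 4, 8, 9] / [2, 5] / [6] / [7];  Q = [1, 2, 3, 5, 8] / [4, 6] / [7] / [9]
Final shape: (5, 2, 1, 1).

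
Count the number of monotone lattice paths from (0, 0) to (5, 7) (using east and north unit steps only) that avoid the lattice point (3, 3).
Number of paths = 492

Total paths from (0, 0) to (5, 7): C(12, 5) = 792. Paths through (3, 3): (paths (0, 0) → (3, 3)) × (paths (3, 3) → (5, 7)) = C(6, 3) · C(6, 2) = 20 · 15 = 300. Avoidance count = 792 − 300 = 492.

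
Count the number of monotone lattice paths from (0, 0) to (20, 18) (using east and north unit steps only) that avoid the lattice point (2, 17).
Number of paths = 33577997361

Total paths from (0, 0) to (20, 18): C(38, 20) = 33578000610. Paths through (2, 17): (paths (0, 0) → (2, 17)) × (paths (2, 17) → (20, 18)) = C(19, 2) · C(19, 18) = 171 · 19 = 3249. Avoidance count = 33578000610 − 3249 = 33577997361.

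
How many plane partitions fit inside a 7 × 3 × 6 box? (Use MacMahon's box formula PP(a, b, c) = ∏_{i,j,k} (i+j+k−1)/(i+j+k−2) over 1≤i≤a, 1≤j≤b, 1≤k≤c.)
PP(7, 3, 6) = 131589315

Evaluate the triple product over i = 1..7, j = 1..3, k = 1..6. The factors are (2/1) · (3/2) · (4/3) · (5/4) · (6/5) · (7/6) · (3/2) · (4/3) · … (126 factors total). The numerators and denominators telescope so the product is an integer; carrying out the multiplication exactly gives PP(7, 3, 6) = 131589315.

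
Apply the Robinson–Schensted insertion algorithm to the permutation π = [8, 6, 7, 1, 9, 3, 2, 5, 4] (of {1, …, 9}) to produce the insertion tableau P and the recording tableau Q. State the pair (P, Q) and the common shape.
P = [1, 2, 4] / [3, 5, 9] / [6, 7] / [8];  Q = [1, 3, 5] / [2, 6, 8] / [4, 9] / [7];  common shape = (3, 3, 2, 1)

Row-insert the values π_1, π_2, … into P one at a time, bumping the leftmost entry strictly greater than the inserted value down to the next row. The recording tableau Q records, in position (i, j), the step at which that cell was added to P.
  Insert 8 (step 1): P = [8];  Q = [1]
  Insert 6 (step 2): P = [6] / [8];  Q = [1] / [2]
  Insert 7 (step 3): P = [6, 7] / [8];  Q = [1, 3] / [2]
  Insert 1 (step 4): P = [1, 7] / [6] / [8];  Q = [1, 3] / [2] / [4]
  Insert 9 (step 5): P = [1, 7, 9] / [6] / [8];  Q = [1, 3, 5] / [2] / [4]
  Insert 3 (step 6): P = [1, 3, 9] / [6, 7] / [8];  Q = [1, 3, 5] / [2, 6] / [4]
  Insert 2 (step 7): P = [1, 2, 9] / [3, 7] / [6] / [8];  Q = [1, 3, 5] / [2, 6] / [4] / [7]
  Insert 5 (step 8): P = [1, 2, 5] / [3, 7, 9] / [6] / [8];  Q = [1, 3, 5] / [2, 6, 8] / [4] / [7]
  Insert 4 (step 9): P = [1, 2, 4] / [3, 5, 9] / [6, 7] / [8];  Q = [1, 3, 5] / [2, 6, 8] / [4, 9] / [7]
Final shape: (3, 3, 2, 1).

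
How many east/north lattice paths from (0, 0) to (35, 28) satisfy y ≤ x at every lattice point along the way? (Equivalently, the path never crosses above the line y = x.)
Number of paths = 139846286623154986

By the reflection principle (André's argument), the number of monotone paths to (35, 28) with n ≤ m that never go above y = x is C(63, 35) − C(63, 36) = 629308289804197437 − 489462003181042451 = 139846286623154986.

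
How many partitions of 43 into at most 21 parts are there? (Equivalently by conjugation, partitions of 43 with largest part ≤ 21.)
p(43, parts ≤ 21) = 59755

Use the recurrence p(n, m) = p(n, m−1) + p(n−m, m): either the largest part is < m (count p(n, m−1)) or the largest part is exactly m (remove one copy of m, count p(n−m, m)). With p(0, ·) = 1 this gives p(43, parts ≤ 21) = 59755. (By conjugating Young diagrams, this also counts partitions of 43 into at most 21 parts.)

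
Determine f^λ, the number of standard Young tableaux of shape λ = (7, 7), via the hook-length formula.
# SYT of shape (7, 7) = 429

Hook-length formula: f^λ = n! / Π hook(c), product over all cells c of the Young diagram. For λ = (7, 7), n = 14 boxes. Hook lengths by row (left-to-right, top-to-bottom): [8, 7, 6, 5, 4, 3, 2]; [7, 6, 5, 4, 3, 2, 1]. Product of hooks = 203212800. So f^λ = 14! / 203212800 = 87178291200 / 203212800 = 429.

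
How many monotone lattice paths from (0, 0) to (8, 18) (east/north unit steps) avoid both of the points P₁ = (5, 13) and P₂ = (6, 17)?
Number of paths = 908146

Inclusion–exclusion. Total paths: C(26, 8) = 1562275. Through P₁: C(18, 5)·C(8, 3) = 479808. Through P₂: C(23, 6)·C(3, 2) = 302841. Since P₁ is strictly southwest of P₂, a monotone path through both must visit P₁ then P₂; paths through both = C(18, 5)·C(5, 1)·C(3, 2) = 128520. Avoid both = 1562275 − 479808 − 302841 + 128520 = 908146.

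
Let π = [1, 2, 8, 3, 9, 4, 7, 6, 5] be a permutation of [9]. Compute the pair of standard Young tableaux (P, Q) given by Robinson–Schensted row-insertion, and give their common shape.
P = [1, 2, 3, 4, 5] / [6, 9] / [7] / [8];  Q = [1, 2, 3, 5, 7] / [4, 6] / [8] / [9];  common shape = (5, 2, 1, 1)

Row-insert the values π_1, π_2, … into P one at a time, bumping the leftmost entry strictly greater than the inserted value down to the next row. The recording tableau Q records, in position (i, j), the step at which that cell was added to P.
  Insert 1 (step 1): P = [1];  Q = [1]
  Insert 2 (step 2): P = [1, 2];  Q = [1, 2]
  Insert 8 (step 3): P = [1, 2, 8];  Q = [1, 2, 3]
  Insert 3 (step 4): P = [1, 2, 3] / [8];  Q = [1, 2, 3] / [4]
  Insert 9 (step 5): P = [1, 2, 3, 9] / [8];  Q = [1, 2, 3, 5] / [4]
  Insert 4 (step 6): P = [1, 2, 3, 4] / [8, 9];  Q = [1, 2, 3, 5] / [4, 6]
  Insert 7 (step 7): P = [1, 2, 3, 4, 7] / [8, 9];  Q = [1, 2, 3, 5, 7] / [4, 6]
  Insert 6 (step 8): P = [1, 2, 3, 4, 6] / [7, 9] / [8];  Q = [1, 2, 3, 5, 7] / [4, 6] / [8]
  Insert 5 (step 9): P = [1, 2, 3, 4, 5] / [6, 9] / [7] / [8];  Q = [1, 2, 3, 5, 7] / [4, 6] / [8] / [9]
Final shape: (5, 2, 1, 1).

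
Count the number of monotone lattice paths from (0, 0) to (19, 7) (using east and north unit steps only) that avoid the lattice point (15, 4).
Number of paths = 522140

Total paths from (0, 0) to (19, 7): C(26, 19) = 657800. Paths through (15, 4): (paths (0, 0) → (15, 4)) × (paths (15, 4) → (19, 7)) = C(19, 15) · C(7, 4) = 3876 · 35 = 135660. Avoidance count = 657800 − 135660 = 522140.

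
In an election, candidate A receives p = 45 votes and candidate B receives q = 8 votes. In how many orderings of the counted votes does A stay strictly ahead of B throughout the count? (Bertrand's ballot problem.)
Strict-lead orderings = 618753590

Total orderings of the 53 votes with 45 for A: C(53, 45) = 886322710. By the Bertrand ballot formula (Cycle Lemma / reflection principle), the number of orderings in which A is strictly ahead of B throughout is (p − q)/(p + q) · C(p + q, p) = (45 − 8)/(45 + 8) · 886322710 = 618753590.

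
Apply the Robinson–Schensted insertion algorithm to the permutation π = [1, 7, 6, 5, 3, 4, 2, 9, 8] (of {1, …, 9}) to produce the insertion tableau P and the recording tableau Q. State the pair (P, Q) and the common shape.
P = [1, 2, 4, 8] / [3, 9] / [5] / [6] / [7];  Q = [1, 2, 6, 8] / [3, 9] / [4] / [5] / [7];  common shape = (4, 2, 1, 1, 1)

Row-insert the values π_1, π_2, … into P one at a time, bumping the leftmost entry strictly greater than the inserted value down to the next row. The recording tableau Q records, in position (i, j), the step at which that cell was added to P.
  Insert 1 (step 1): P = [1];  Q = [1]
  Insert 7 (step 2): P = [1, 7];  Q = [1, 2]
  Insert 6 (step 3): P = [1, 6] / [7];  Q = [1, 2] / [3]
  Insert 5 (step 4): P = [1, 5] / [6] / [7];  Q = [1, 2] / [3] / [4]
  Insert 3 (step 5): P = [1, 3] / [5] / [6] / [7];  Q = [1, 2] / [3] / [4] / [5]
  Insert 4 (step 6): P = [1, 3, 4] / [5] / [6] / [7];  Q = [1, 2, 6] / [3] / [4] / [5]
  Insert 2 (step 7): P = [1, 2, 4] / [3] / [5] / [6] / [7];  Q = [1, 2, 6] / [3] / [4] / [5] / [7]
  Insert 9 (step 8): P = [1, 2, 4, 9] / [3] / [5] / [6] / [7];  Q = [1, 2, 6, 8] / [3] / [4] / [5] / [7]
  Insert 8 (step 9): P = [1, 2, 4, 8] / [3, 9] / [5] / [6] / [7];  Q = [1, 2, 6, 8] / [3, 9] / [4] / [5] / [7]
Final shape: (4, 2, 1, 1, 1).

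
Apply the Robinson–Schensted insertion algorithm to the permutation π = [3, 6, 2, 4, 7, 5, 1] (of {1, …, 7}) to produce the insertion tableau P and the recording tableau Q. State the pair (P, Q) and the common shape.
P = [1, 4, 5] / [2, 6, 7] / [3];  Q = [1, 2, 5] / [3, 4, 6] / [7];  common shape = (3, 3, 1)

Row-insert the values π_1, π_2, … into P one at a time, bumping the leftmost entry strictly greater than the inserted value down to the next row. The recording tableau Q records, in position (i, j), the step at which that cell was added to P.
  Insert 3 (step 1): P = [3];  Q = [1]
  Insert 6 (step 2): P = [3, 6];  Q = [1, 2]
  Insert 2 (step 3): P = [2, 6] / [3];  Q = [1, 2] / [3]
  Insert 4 (step 4): P = [2, 4] / [3, 6];  Q = [1, 2] / [3, 4]
  Insert 7 (step 5): P = [2, 4, 7] / [3, 6];  Q = [1, 2, 5] / [3, 4]
  Insert 5 (step 6): P = [2, 4, 5] / [3, 6, 7];  Q = [1, 2, 5] / [3, 4, 6]
  Insert 1 (step 7): P = [1, 4, 5] / [2, 6, 7] / [3];  Q = [1, 2, 5] / [3, 4, 6] / [7]
Final shape: (3, 3, 1).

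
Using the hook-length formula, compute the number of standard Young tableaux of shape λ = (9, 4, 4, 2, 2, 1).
# SYT of shape (9, 4, 4, 2, 2, 1) = 1600448850

Hook-length formula: f^λ = n! / Π hook(c), product over all cells c of the Young diagram. For λ = (9, 4, 4, 2, 2, 1), n = 22 boxes. Hook lengths by row (left-to-right, top-to-bottom): [14, 12, 9, 8, 5, 4, 3, 2, 1]; [8, 6, 3, 2]; [7, 5, 2, 1]; [4, 2]; [3, 1]; [1]. Product of hooks = 702303436800. So f^λ = 22! / 702303436800 = 1124000727777607680000 / 702303436800 = 1600448850.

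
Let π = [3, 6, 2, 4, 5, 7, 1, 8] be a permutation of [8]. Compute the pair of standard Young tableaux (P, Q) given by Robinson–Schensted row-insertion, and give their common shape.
P = [1, 4, 5, 7, 8] / [2, 6] / [3];  Q = [1, 2, 5, 6, 8] / [3, 4] / [7];  common shape = (5, 2, 1)

Row-insert the values π_1, π_2, … into P one at a time, bumping the leftmost entry strictly greater than the inserted value down to the next row. The recording tableau Q records, in position (i, j), the step at which that cell was added to P.
  Insert 3 (step 1): P = [3];  Q = [1]
  Insert 6 (step 2): P = [3, 6];  Q = [1, 2]
  Insert 2 (step 3): P = [2, 6] / [3];  Q = [1, 2] / [3]
  Insert 4 (step 4): P = [2, 4] / [3, 6];  Q = [1, 2] / [3, 4]
  Insert 5 (step 5): P = [2, 4, 5] / [3, 6];  Q = [1, 2, 5] / [3, 4]
  Insert 7 (step 6): P = [2, 4, 5, 7] / [3, 6];  Q = [1, 2, 5, 6] / [3, 4]
  Insert 1 (step 7): P = [1, 4, 5, 7] / [2, 6] / [3];  Q = [1, 2, 5, 6] / [3, 4] / [7]
  Insert 8 (step 8): P = [1, 4, 5, 7, 8] / [2, 6] / [3];  Q = [1, 2, 5, 6, 8] / [3, 4] / [7]
Final shape: (5, 2, 1).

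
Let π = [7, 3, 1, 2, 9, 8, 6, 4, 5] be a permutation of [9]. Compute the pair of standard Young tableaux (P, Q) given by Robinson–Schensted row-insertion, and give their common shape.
P = [1, 2, 4, 5] / [3, 6] / [7, 8] / [9];  Q = [1, 4, 5, 9] / [2, 6] / [3, 7] / [8];  common shape = (4, 2, 2, 1)

Row-insert the values π_1, π_2, … into P one at a time, bumping the leftmost entry strictly greater than the inserted value down to the next row. The recording tableau Q records, in position (i, j), the step at which that cell was added to P.
  Insert 7 (step 1): P = [7];  Q = [1]
  Insert 3 (step 2): P = [3] / [7];  Q = [1] / [2]
  Insert 1 (step 3): P = [1] / [3] / [7];  Q = [1] / [2] / [3]
  Insert 2 (step 4): P = [1, 2] / [3] / [7];  Q = [1, 4] / [2] / [3]
  Insert 9 (step 5): P = [1, 2, 9] / [3] / [7];  Q = [1, 4, 5] / [2] / [3]
  Insert 8 (step 6): P = [1, 2, 8] / [3, 9] / [7];  Q = [1, 4, 5] / [2, 6] / [3]
  Insert 6 (step 7): P = [1, 2, 6] / [3, 8] / [7, 9];  Q = [1, 4, 5] / [2, 6] / [3, 7]
  Insert 4 (step 8): P = [1, 2, 4] / [3, 6] / [7, 8] / [9];  Q = [1, 4, 5] / [2, 6] / [3, 7] / [8]
  Insert 5 (step 9): P = [1, 2, 4, 5] / [3, 6] / [7, 8] / [9];  Q = [1, 4, 5, 9] / [2, 6] / [3, 7] / [8]
Final shape: (4, 2, 2, 1).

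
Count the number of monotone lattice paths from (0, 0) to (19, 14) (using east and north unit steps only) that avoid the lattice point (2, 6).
Number of paths = 788525100

Total paths from (0, 0) to (19, 14): C(33, 19) = 818809200. Paths through (2, 6): (paths (0, 0) → (2, 6)) × (paths (2, 6) → (19, 14)) = C(8, 2) · C(25, 17) = 28 · 1081575 = 30284100. Avoidance count = 818809200 − 30284100 = 788525100.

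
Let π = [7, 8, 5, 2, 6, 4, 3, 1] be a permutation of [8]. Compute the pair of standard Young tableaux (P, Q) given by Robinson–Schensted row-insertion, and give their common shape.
P = [1, 3] / [2, 6] / [4, 8] / [5] / [7];  Q = [1, 2] / [3, 5] / [4, 6] / [7] / [8];  common shape = (2, 2, 2, 1, 1)

Row-insert the values π_1, π_2, … into P one at a time, bumping the leftmost entry strictly greater than the inserted value down to the next row. The recording tableau Q records, in position (i, j), the step at which that cell was added to P.
  Insert 7 (step 1): P = [7];  Q = [1]
  Insert 8 (step 2): P = [7, 8];  Q = [1, 2]
  Insert 5 (step 3): P = [5, 8] / [7];  Q = [1, 2] / [3]
  Insert 2 (step 4): P = [2, 8] / [5] / [7];  Q = [1, 2] / [3] / [4]
  Insert 6 (step 5): P = [2, 6] / [5, 8] / [7];  Q = [1, 2] / [3, 5] / [4]
  Insert 4 (step 6): P = [2, 4] / [5, 6] / [7, 8];  Q = [1, 2] / [3, 5] / [4, 6]
  Insert 3 (step 7): P = [2, 3] / [4, 6] / [5, 8] / [7];  Q = [1, 2] / [3, 5] / [4, 6] / [7]
  Insert 1 (step 8): P = [1, 3] / [2, 6] / [4, 8] / [5] / [7];  Q = [1, 2] / [3, 5] / [4, 6] / [7] / [8]
Final shape: (2, 2, 2, 1, 1).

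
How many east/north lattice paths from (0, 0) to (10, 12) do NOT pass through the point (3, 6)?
Number of paths = 502502

Total paths from (0, 0) to (10, 12): C(22, 10) = 646646. Paths through (3, 6): (paths (0, 0) → (3, 6)) × (paths (3, 6) → (10, 12)) = C(9, 3) · C(13, 7) = 84 · 1716 = 144144. Avoidance count = 646646 − 144144 = 502502.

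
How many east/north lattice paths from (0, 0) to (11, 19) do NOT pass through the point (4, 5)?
Number of paths = 39976020

Total paths from (0, 0) to (11, 19): C(30, 11) = 54627300. Paths through (4, 5): (paths (0, 0) → (4, 5)) × (paths (4, 5) → (11, 19)) = C(9, 4) · C(21, 7) = 126 · 116280 = 14651280. Avoidance count = 54627300 − 14651280 = 39976020.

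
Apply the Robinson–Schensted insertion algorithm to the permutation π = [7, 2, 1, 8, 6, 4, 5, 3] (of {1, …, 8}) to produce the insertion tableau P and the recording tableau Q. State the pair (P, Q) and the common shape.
P = [1, 3, 5] / [2, 4] / [6, 8] / [7];  Q = [1, 4, 7] / [2, 5] / [3, 6] / [8];  common shape = (3, 2, 2, 1)

Row-insert the values π_1, π_2, … into P one at a time, bumping the leftmost entry strictly greater than the inserted value down to the next row. The recording tableau Q records, in position (i, j), the step at which that cell was added to P.
  Insert 7 (step 1): P = [7];  Q = [1]
  Insert 2 (step 2): P = [2] / [7];  Q = [1] / [2]
  Insert 1 (step 3): P = [1] / [2] / [7];  Q = [1] / [2] / [3]
  Insert 8 (step 4): P = [1, 8] / [2] / [7];  Q = [1, 4] / [2] / [3]
  Insert 6 (step 5): P = [1, 6] / [2, 8] / [7];  Q = [1, 4] / [2, 5] / [3]
  Insert 4 (step 6): P = [1, 4] / [2, 6] / [7, 8];  Q = [1, 4] / [2, 5] / [3, 6]
  Insert 5 (step 7): P = [1, 4, 5] / [2, 6] / [7, 8];  Q = [1, 4, 7] / [2, 5] / [3, 6]
  Insert 3 (step 8): P = [1, 3, 5] / [2, 4] / [6, 8] / [7];  Q = [1, 4, 7] / [2, 5] / [3, 6] / [8]
Final shape: (3, 2, 2, 1).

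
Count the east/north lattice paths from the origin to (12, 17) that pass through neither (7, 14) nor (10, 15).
Number of paths = 28562415

Inclusion–exclusion. Total paths: C(29, 12) = 51895935. Through P₁: C(21, 7)·C(8, 5) = 6511680. Through P₂: C(25, 10)·C(4, 2) = 19612560. Since P₁ is strictly southwest of P₂, a monotone path through both must visit P₁ then P₂; paths through both = C(21, 7)·C(4, 3)·C(4, 2) = 2790720. Avoid both = 51895935 − 6511680 − 19612560 + 2790720 = 28562415.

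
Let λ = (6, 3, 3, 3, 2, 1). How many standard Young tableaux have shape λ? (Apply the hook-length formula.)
# SYT of shape (6, 3, 3, 3, 2, 1) = 6789120

Hook-length formula: f^λ = n! / Π hook(c), product over all cells c of the Young diagram. For λ = (6, 3, 3, 3, 2, 1), n = 18 boxes. Hook lengths by row (left-to-right, top-to-bottom): [11, 9, 7, 3, 2, 1]; [7, 5, 3]; [6, 4, 2]; [5, 3, 1]; [3, 1]; [1]. Product of hooks = 943034400. So f^λ = 18! / 943034400 = 6402373705728000 / 943034400 = 6789120.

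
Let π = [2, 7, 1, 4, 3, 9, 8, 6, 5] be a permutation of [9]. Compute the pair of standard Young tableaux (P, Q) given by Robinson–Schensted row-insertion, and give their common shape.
P = [1, 3, 5] / [2, 4, 6] / [7, 8] / [9];  Q = [1, 2, 6] / [3, 4, 7] / [5, 8] / [9];  common shape = (3, 3, 2, 1)

Row-insert the values π_1, π_2, … into P one at a time, bumping the leftmost entry strictly greater than the inserted value down to the next row. The recording tableau Q records, in position (i, j), the step at which that cell was added to P.
  Insert 2 (step 1): P = [2];  Q = [1]
  Insert 7 (step 2): P = [2, 7];  Q = [1, 2]
  Insert 1 (step 3): P = [1, 7] / [2];  Q = [1, 2] / [3]
  Insert 4 (step 4): P = [1, 4] / [2, 7];  Q = [1, 2] / [3, 4]
  Insert 3 (step 5): P = [1, 3] / [2, 4] / [7];  Q = [1, 2] / [3, 4] / [5]
  Insert 9 (step 6): P = [1, 3, 9] / [2, 4] / [7];  Q = [1, 2, 6] / [3, 4] / [5]
  Insert 8 (step 7): P = [1, 3, 8] / [2, 4, 9] / [7];  Q = [1, 2, 6] / [3, 4, 7] / [5]
  Insert 6 (step 8): P = [1, 3, 6] / [2, 4, 8] / [7, 9];  Q = [1, 2, 6] / [3, 4, 7] / [5, 8]
  Insert 5 (step 9): P = [1, 3, 5] / [2, 4, 6] / [7, 8] / [9];  Q = [1, 2, 6] / [3, 4, 7] / [5, 8] / [9]
Final shape: (3, 3, 2, 1).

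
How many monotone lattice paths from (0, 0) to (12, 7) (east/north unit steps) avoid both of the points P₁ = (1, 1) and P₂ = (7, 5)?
Number of paths = 17824

Inclusion–exclusion. Total paths: C(19, 12) = 50388. Through P₁: C(2, 1)·C(17, 11) = 24752. Through P₂: C(12, 7)·C(7, 5) = 16632. Since P₁ is strictly southwest of P₂, a monotone path through both must visit P₁ then P₂; paths through both = C(2, 1)·C(10, 6)·C(7, 5) = 8820. Avoid both = 50388 − 24752 − 16632 + 8820 = 17824.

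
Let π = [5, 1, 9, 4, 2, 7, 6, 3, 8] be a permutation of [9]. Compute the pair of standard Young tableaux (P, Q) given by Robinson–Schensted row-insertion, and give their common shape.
P = [1, 2, 3, 8] / [4, 6] / [5, 7] / [9];  Q = [1, 3, 6, 9] / [2, 4] / [5, 7] / [8];  common shape = (4, 2, 2, 1)

Row-insert the values π_1, π_2, … into P one at a time, bumping the leftmost entry strictly greater than the inserted value down to the next row. The recording tableau Q records, in position (i, j), the step at which that cell was added to P.
  Insert 5 (step 1): P = [5];  Q = [1]
  Insert 1 (step 2): P = [1] / [5];  Q = [1] / [2]
  Insert 9 (step 3): P = [1, 9] / [5];  Q = [1, 3] / [2]
  Insert 4 (step 4): P = [1, 4] / [5, 9];  Q = [1, 3] / [2, 4]
  Insert 2 (step 5): P = [1, 2] / [4, 9] / [5];  Q = [1, 3] / [2, 4] / [5]
  Insert 7 (step 6): P = [1, 2, 7] / [4, 9] / [5];  Q = [1, 3, 6] / [2, 4] / [5]
  Insert 6 (step 7): P = [1, 2, 6] / [4, 7] / [5, 9];  Q = [1, 3, 6] / [2, 4] / [5, 7]
  Insert 3 (step 8): P = [1, 2, 3] / [4, 6] / [5, 7] / [9];  Q = [1, 3, 6] / [2, 4] / [5, 7] / [8]
  Insert 8 (step 9): P = [1, 2, 3, 8] / [4, 6] / [5, 7] / [9];  Q = [1, 3, 6, 9] / [2, 4] / [5, 7] / [8]
Final shape: (4, 2, 2, 1).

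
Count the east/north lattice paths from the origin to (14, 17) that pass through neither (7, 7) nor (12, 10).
Number of paths = 182076645

Inclusion–exclusion. Total paths: C(31, 14) = 265182525. Through P₁: C(14, 7)·C(17, 7) = 66745536. Through P₂: C(22, 12)·C(9, 2) = 23279256. Since P₁ is strictly southwest of P₂, a monotone path through both must visit P₁ then P₂; paths through both = C(14, 7)·C(8, 5)·C(9, 2) = 6918912. Avoid both = 265182525 − 66745536 − 23279256 + 6918912 = 182076645.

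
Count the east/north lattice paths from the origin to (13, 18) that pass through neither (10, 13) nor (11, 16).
Number of paths = 91415593

Inclusion–exclusion. Total paths: C(31, 13) = 206253075. Through P₁: C(23, 10)·C(8, 3) = 64067696. Through P₂: C(27, 11)·C(4, 2) = 78227370. Since P₁ is strictly southwest of P₂, a monotone path through both must visit P₁ then P₂; paths through both = C(23, 10)·C(4, 1)·C(4, 2) = 27457584. Avoid both = 206253075 − 64067696 − 78227370 + 27457584 = 91415593.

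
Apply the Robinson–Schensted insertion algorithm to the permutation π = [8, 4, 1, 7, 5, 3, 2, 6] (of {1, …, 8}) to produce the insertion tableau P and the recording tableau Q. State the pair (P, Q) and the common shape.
P = [1, 2, 6] / [3, 5] / [4] / [7] / [8];  Q = [1, 4, 8] / [2, 5] / [3] / [6] / [7];  common shape = (3, 2, 1, 1, 1)

Row-insert the values π_1, π_2, … into P one at a time, bumping the leftmost entry strictly greater than the inserted value down to the next row. The recording tableau Q records, in position (i, j), the step at which that cell was added to P.
  Insert 8 (step 1): P = [8];  Q = [1]
  Insert 4 (step 2): P = [4] / [8];  Q = [1] / [2]
  Insert 1 (step 3): P = [1] / [4] / [8];  Q = [1] / [2] / [3]
  Insert 7 (step 4): P = [1, 7] / [4] / [8];  Q = [1, 4] / [2] / [3]
  Insert 5 (step 5): P = [1, 5] / [4, 7] / [8];  Q = [1, 4] / [2, 5] / [3]
  Insert 3 (step 6): P = [1, 3] / [4, 5] / [7] / [8];  Q = [1, 4] / [2, 5] / [3] / [6]
  Insert 2 (step 7): P = [1, 2] / [3, 5] / [4] / [7] / [8];  Q = [1, 4] / [2, 5] / [3] / [6] / [7]
  Insert 6 (step 8): P = [1, 2, 6] / [3, 5] / [4] / [7] / [8];  Q = [1, 4, 8] / [2, 5] / [3] / [6] / [7]
Final shape: (3, 2, 1, 1, 1).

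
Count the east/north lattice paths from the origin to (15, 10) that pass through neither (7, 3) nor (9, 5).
Number of paths = 1904276

Inclusion–exclusion. Total paths: C(25, 15) = 3268760. Through P₁: C(10, 7)·C(15, 8) = 772200. Through P₂: C(14, 9)·C(11, 6) = 924924. Since P₁ is strictly southwest of P₂, a monotone path through both must visit P₁ then P₂; paths through both = C(10, 7)·C(4, 2)·C(11, 6) = 332640. Avoid both = 3268760 − 772200 − 924924 + 332640 = 1904276.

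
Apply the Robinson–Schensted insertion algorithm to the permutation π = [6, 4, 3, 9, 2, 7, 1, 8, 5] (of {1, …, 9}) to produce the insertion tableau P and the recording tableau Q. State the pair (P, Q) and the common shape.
P = [1, 5, 8] / [2, 7] / [3, 9] / [4] / [6];  Q = [1, 4, 8] / [2, 6] / [3, 9] / [5] / [7];  common shape = (3, 2, 2, 1, 1)

Row-insert the values π_1, π_2, … into P one at a time, bumping the leftmost entry strictly greater than the inserted value down to the next row. The recording tableau Q records, in position (i, j), the step at which that cell was added to P.
  Insert 6 (step 1): P = [6];  Q = [1]
  Insert 4 (step 2): P = [4] / [6];  Q = [1] / [2]
  Insert 3 (step 3): P = [3] / [4] / [6];  Q = [1] / [2] / [3]
  Insert 9 (step 4): P = [3, 9] / [4] / [6];  Q = [1, 4] / [2] / [3]
  Insert 2 (step 5): P = [2, 9] / [3] / [4] / [6];  Q = [1, 4] / [2] / [3] / [5]
  Insert 7 (step 6): P = [2, 7] / [3, 9] / [4] / [6];  Q = [1, 4] / [2, 6] / [3] / [5]
  Insert 1 (step 7): P = [1, 7] / [2, 9] / [3] / [4] / [6];  Q = [1, 4] / [2, 6] / [3] / [5] / [7]
  Insert 8 (step 8): P = [1, 7, 8] / [2, 9] / [3] / [4] / [6];  Q = [1, 4, 8] / [2, 6] / [3] / [5] / [7]
  Insert 5 (step 9): P = [1, 5, 8] / [2, 7] / [3, 9] / [4] / [6];  Q = [1, 4, 8] / [2, 6] / [3, 9] / [5] / [7]
Final shape: (3, 2, 2, 1, 1).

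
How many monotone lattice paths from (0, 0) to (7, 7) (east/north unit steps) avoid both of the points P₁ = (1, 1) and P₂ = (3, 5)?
Number of paths = 1194

Inclusion–exclusion. Total paths: C(14, 7) = 3432. Through P₁: C(2, 1)·C(12, 6) = 1848. Through P₂: C(8, 3)·C(6, 4) = 840. Since P₁ is strictly southwest of P₂, a monotone path through both must visit P₁ then P₂; paths through both = C(2, 1)·C(6, 2)·C(6, 4) = 450. Avoid both = 3432 − 1848 − 840 + 450 = 1194.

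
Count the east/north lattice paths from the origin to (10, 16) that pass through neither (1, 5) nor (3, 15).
Number of paths = 4300615

Inclusion–exclusion. Total paths: C(26, 10) = 5311735. Through P₁: C(6, 1)·C(20, 9) = 1007760. Through P₂: C(18, 3)·C(8, 7) = 6528. Since P₁ is strictly southwest of P₂, a monotone path through both must visit P₁ then P₂; paths through both = C(6, 1)·C(12, 2)·C(8, 7) = 3168. Avoid both = 5311735 − 1007760 − 6528 + 3168 = 4300615.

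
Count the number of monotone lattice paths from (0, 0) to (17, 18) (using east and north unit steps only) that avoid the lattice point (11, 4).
Number of paths = 4484660250

Total paths from (0, 0) to (17, 18): C(35, 17) = 4537567650. Paths through (11, 4): (paths (0, 0) → (11, 4)) × (paths (11, 4) → (17, 18)) = C(15, 11) · C(20, 6) = 1365 · 38760 = 52907400. Avoidance count = 4537567650 − 52907400 = 4484660250.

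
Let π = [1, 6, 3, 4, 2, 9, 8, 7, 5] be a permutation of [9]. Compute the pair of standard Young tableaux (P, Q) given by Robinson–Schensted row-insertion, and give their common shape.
P = [1, 2, 4, 5] / [3, 7] / [6, 8] / [9];  Q = [1, 2, 4, 6] / [3, 7] / [5, 8] / [9];  common shape = (4, 2, 2, 1)

Row-insert the values π_1, π_2, … into P one at a time, bumping the leftmost entry strictly greater than the inserted value down to the next row. The recording tableau Q records, in position (i, j), the step at which that cell was added to P.
  Insert 1 (step 1): P = [1];  Q = [1]
  Insert 6 (step 2): P = [1, 6];  Q = [1, 2]
  Insert 3 (step 3): P = [1, 3] / [6];  Q = [1, 2] / [3]
  Insert 4 (step 4): P = [1, 3, 4] / [6];  Q = [1, 2, 4] / [3]
  Insert 2 (step 5): P = [1, 2, 4] / [3] / [6];  Q = [1, 2, 4] / [3] / [5]
  Insert 9 (step 6): P = [1, 2, 4, 9] / [3] / [6];  Q = [1, 2, 4, 6] / [3] / [5]
  Insert 8 (step 7): P = [1, 2, 4, 8] / [3, 9] / [6];  Q = [1, 2, 4, 6] / [3, 7] / [5]
  Insert 7 (step 8): P = [1, 2, 4, 7] / [3, 8] / [6, 9];  Q = [1, 2, 4, 6] / [3, 7] / [5, 8]
  Insert 5 (step 9): P = [1, 2, 4, 5] / [3, 7] / [6, 8] / [9];  Q = [1, 2, 4, 6] / [3, 7] / [5, 8] / [9]
Final shape: (4, 2, 2, 1).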